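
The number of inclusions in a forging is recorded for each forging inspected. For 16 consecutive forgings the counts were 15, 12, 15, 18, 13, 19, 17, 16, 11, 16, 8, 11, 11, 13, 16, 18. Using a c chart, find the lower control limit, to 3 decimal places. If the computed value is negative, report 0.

2.963

c̄ = (15 + 12 + 15 + 18 + 13 + 19 + 17 + 16 + 11 + 16 + 8 + 11 + 11 + 13 + 16 + 18) / 16 = 229 / 16 = 14.3125
LCL = c̄ − 3√c̄ = 14.3125 − 3 × 3.7832 = 2.9629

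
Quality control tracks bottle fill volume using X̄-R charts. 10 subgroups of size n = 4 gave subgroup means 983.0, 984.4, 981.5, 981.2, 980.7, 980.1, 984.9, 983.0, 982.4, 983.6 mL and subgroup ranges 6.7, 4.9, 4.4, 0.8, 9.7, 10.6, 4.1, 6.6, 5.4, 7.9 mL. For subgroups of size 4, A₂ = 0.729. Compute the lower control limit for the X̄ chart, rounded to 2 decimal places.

X̄̄ = (983.0 + 984.4 + 981.5 + 981.2 + 980.7 + 980.1 + 984.9 + 983.0 + 982.4 + 983.6) / 10 = 9824.8000 / 10 = 982.4800
R̄ = (6.7 + 4.9 + 4.4 + 0.8 + 9.7 + 10.6 + 4.1 + 6.6 + 5.4 + 7.9) / 10 = 61.1000 / 10 = 6.1100
LCL = X̄̄ − A₂·R̄ = 982.4800 − 0.729 × 6.1100 = 978.0258

978.03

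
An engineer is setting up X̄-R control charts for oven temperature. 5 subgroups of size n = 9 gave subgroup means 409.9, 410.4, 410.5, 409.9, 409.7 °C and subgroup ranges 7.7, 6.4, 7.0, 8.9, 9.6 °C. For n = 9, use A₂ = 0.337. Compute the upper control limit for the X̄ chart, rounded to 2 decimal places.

X̄̄ = (409.9 + 410.4 + 410.5 + 409.9 + 409.7) / 5 = 2050.4000 / 5 = 410.0800
R̄ = (7.7 + 6.4 + 7.0 + 8.9 + 9.6) / 5 = 39.6000 / 5 = 7.9200
UCL = X̄̄ + A₂·R̄ = 410.0800 + 0.337 × 7.9200 = 412.7490

412.75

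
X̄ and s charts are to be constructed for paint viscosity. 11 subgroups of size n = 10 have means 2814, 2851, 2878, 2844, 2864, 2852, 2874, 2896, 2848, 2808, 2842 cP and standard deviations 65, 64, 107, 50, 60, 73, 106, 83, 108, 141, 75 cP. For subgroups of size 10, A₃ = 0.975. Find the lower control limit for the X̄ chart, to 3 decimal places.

X̄̄ = (2814 + 2851 + 2878 + 2844 + 2864 + 2852 + 2874 + 2896 + 2848 + 2808 + 2842) / 11 = 2851.9091
s̄ = (65 + 64 + 107 + 50 + 60 + 73 + 106 + 83 + 108 + 141 + 75) / 11 = 84.7273
LCL = X̄̄ − A₃·s̄ = 2851.9091 − 0.975 × 84.7273 = 2769.3000

2769.300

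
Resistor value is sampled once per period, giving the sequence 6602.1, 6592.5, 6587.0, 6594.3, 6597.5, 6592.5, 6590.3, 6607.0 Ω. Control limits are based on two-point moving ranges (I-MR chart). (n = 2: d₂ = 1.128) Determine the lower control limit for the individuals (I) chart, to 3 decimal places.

X̄ = (6602.1 + 6592.5 + 6587.0 + 6594.3 + 6597.5 + 6592.5 + 6590.3 + 6607.0) / 8 = 6595.4000
Moving ranges: 9.6, 5.5, 7.3, 3.2, 5.0, 2.2, 16.7; M̄R̄ = 49.5000 / 7 = 7.0714
LCL = X̄ − 3·M̄R̄/d₂ = 6595.4000 − 3 × 7.0714 / 1.128 = 6576.5930

6576.593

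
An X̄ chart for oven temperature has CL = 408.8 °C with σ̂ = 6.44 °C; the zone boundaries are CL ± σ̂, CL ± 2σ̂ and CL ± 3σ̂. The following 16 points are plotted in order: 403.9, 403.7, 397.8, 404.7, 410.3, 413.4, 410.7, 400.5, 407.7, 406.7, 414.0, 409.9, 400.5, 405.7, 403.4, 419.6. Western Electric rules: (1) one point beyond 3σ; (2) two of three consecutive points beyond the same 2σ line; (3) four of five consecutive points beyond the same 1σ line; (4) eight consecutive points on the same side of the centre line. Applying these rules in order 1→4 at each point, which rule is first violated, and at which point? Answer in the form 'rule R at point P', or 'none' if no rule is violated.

none

Zone of each point (C = within 1σ̂, B = 1σ̂–2σ̂, A = 2σ̂–3σ̂, * = beyond 3σ̂; sign = side of CL): 1:-C, 2:-C, 3:-B, 4:-C, 5:+C, 6:+C, 7:+C, 8:-B, 9:-C, 10:-C, 11:+C, 12:+C, 13:-B, 14:-C, 15:-C, 16:+B
No rule fires across all 16 points.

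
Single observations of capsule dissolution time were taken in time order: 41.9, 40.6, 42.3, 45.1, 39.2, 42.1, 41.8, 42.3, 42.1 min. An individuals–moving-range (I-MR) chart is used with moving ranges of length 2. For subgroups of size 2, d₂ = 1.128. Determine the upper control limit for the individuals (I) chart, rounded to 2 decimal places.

X̄ = (41.9 + 40.6 + 42.3 + 45.1 + 39.2 + 42.1 + 41.8 + 42.3 + 42.1) / 9 = 41.9333
Moving ranges: 1.3, 1.7, 2.8, 5.9, 2.9, 0.3, 0.5, 0.2; M̄R̄ = 15.6000 / 8 = 1.9500
UCL = X̄ + 3·M̄R̄/d₂ = 41.9333 + 3 × 1.9500 / 1.128 = 47.1195

47.12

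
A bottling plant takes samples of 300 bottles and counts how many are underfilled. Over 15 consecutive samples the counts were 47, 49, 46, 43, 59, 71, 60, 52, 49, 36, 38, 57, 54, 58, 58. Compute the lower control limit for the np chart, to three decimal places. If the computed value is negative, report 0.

32.161

p̄ = Σdᵢ / (k·n) = 777 / (15 × 300) = 0.17267
LCL = np̄ − 3·√(np̄(1−p̄)) = 51.8000 − 3 × 6.5464 = 32.1607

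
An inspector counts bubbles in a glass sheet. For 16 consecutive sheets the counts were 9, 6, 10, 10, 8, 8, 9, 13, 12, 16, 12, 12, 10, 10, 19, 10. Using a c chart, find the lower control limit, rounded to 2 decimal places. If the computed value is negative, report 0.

0.98

c̄ = (9 + 6 + 10 + 10 + 8 + 8 + 9 + 13 + 12 + 16 + 12 + 12 + 10 + 10 + 19 + 10) / 16 = 174 / 16 = 10.8750
LCL = c̄ − 3√c̄ = 10.8750 − 3 × 3.2977 = 0.9818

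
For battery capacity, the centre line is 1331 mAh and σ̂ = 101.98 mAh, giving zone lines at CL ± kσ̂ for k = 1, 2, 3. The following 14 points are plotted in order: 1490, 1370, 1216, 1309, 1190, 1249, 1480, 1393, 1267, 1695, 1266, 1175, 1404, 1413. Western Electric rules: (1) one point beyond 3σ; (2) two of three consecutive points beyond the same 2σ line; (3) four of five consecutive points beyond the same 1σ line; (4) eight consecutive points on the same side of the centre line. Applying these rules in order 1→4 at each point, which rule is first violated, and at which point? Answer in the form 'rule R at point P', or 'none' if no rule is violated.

rule 1 at point 10

Zone of each point (C = within 1σ̂, B = 1σ̂–2σ̂, A = 2σ̂–3σ̂, * = beyond 3σ̂; sign = side of CL): 1:+B, 2:+C, 3:-B, 4:-C, 5:-B, 6:-C, 7:+B, 8:+C, 9:-C, 10:+*, 11:-C, 12:-B, 13:+C, 14:+C
Rule 1 (one point beyond the 3σ limits) is satisfied at point 10.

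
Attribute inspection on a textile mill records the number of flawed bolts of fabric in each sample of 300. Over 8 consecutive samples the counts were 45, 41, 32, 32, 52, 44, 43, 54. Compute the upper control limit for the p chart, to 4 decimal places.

p̄ = Σdᵢ / (k·n) = 343 / (8 × 300) = 0.14292
UCL = p̄ + 3·√(p̄(1−p̄)/n) = 0.14292 + 3 × √(0.14292×0.85708/300) = 0.14292 + 3 × 0.02021 = 0.20354

0.2035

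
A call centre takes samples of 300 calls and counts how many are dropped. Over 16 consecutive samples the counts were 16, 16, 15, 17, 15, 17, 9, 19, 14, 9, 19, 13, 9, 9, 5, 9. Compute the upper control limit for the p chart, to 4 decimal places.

p̄ = Σdᵢ / (k·n) = 211 / (16 × 300) = 0.04396
UCL = p̄ + 3·√(p̄(1−p̄)/n) = 0.04396 + 3 × √(0.04396×0.95604/300) = 0.04396 + 3 × 0.01184 = 0.07947

0.0795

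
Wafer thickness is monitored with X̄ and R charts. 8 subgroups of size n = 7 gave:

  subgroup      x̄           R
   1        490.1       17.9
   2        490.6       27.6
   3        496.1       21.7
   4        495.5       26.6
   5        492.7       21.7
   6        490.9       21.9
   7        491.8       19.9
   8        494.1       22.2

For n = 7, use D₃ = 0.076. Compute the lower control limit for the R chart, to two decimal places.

R̄ = (17.9 + 27.6 + 21.7 + 26.6 + 21.7 + 21.9 + 19.9 + 22.2) / 8 = 179.5000 / 8 = 22.4375
LCL_R = D₃·R̄ = 0.076 × 22.4375 = 1.7052

1.71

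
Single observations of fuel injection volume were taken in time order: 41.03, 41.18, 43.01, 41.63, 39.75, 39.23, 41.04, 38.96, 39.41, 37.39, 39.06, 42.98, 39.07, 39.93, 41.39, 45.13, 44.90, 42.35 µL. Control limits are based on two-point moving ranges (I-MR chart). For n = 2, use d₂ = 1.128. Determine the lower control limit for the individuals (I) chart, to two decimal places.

X̄ = (41.03 + 41.18 + 43.01 + 41.63 + 39.75 + 39.23 + 41.04 + 38.96 + 39.41 + 37.39 + 39.06 + 42.98 + 39.07 + 39.93 + 41.39 + 45.13 + 44.90 + 42.35) / 18 = 40.9689
Moving ranges: 0.15, 1.83, 1.38, 1.88, 0.52, 1.81, 2.08, 0.45, 2.02, 1.67, 3.92, 3.91, 0.86, 1.46, 3.74, 0.23, 2.55; M̄R̄ = 30.4600 / 17 = 1.7918
LCL = X̄ − 3·M̄R̄/d₂ = 40.9689 − 3 × 1.7918 / 1.128 = 36.2036

36.20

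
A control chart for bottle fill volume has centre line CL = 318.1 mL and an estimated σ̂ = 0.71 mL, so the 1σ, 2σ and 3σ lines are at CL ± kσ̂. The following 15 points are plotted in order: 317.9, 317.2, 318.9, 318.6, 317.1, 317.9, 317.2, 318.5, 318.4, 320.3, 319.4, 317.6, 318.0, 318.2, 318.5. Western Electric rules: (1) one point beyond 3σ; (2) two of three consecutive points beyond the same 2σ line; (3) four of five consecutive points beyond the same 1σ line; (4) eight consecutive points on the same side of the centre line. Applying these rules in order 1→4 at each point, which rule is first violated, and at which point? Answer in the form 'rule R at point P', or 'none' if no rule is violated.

rule 1 at point 10

Zone of each point (C = within 1σ̂, B = 1σ̂–2σ̂, A = 2σ̂–3σ̂, * = beyond 3σ̂; sign = side of CL): 1:-C, 2:-B, 3:+B, 4:+C, 5:-B, 6:-C, 7:-B, 8:+C, 9:+C, 10:+*, 11:+B, 12:-C, 13:-C, 14:+C, 15:+C
Rule 1 (one point beyond the 3σ limits) is satisfied at point 10.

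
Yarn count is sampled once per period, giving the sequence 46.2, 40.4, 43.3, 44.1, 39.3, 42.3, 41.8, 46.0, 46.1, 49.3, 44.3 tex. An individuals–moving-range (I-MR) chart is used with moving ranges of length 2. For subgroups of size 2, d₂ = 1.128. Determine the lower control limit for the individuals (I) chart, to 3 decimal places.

35.860

X̄ = (46.2 + 40.4 + 43.3 + 44.1 + 39.3 + 42.3 + 41.8 + 46.0 + 46.1 + 49.3 + 44.3) / 11 = 43.9182
Moving ranges: 5.8, 2.9, 0.8, 4.8, 3.0, 0.5, 4.2, 0.1, 3.2, 5.0; M̄R̄ = 30.3000 / 10 = 3.0300
LCL = X̄ − 3·M̄R̄/d₂ = 43.9182 − 3 × 3.0300 / 1.128 = 35.8597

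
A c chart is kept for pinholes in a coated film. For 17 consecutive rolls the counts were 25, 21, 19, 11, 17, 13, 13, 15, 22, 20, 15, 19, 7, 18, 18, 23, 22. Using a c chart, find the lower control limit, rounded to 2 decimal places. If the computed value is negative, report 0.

4.97

c̄ = (25 + 21 + 19 + 11 + 17 + 13 + 13 + 15 + 22 + 20 + 15 + 19 + 7 + 18 + 18 + 23 + 22) / 17 = 298 / 17 = 17.5294
LCL = c̄ − 3√c̄ = 17.5294 − 3 × 4.1868 = 4.9690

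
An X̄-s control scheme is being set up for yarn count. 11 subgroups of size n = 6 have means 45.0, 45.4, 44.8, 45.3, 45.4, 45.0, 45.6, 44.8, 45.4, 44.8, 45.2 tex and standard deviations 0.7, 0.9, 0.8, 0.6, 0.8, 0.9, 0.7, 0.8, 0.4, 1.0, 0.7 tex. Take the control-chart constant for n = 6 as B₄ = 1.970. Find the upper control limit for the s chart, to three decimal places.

s̄ = (0.7 + 0.9 + 0.8 + 0.6 + 0.8 + 0.9 + 0.7 + 0.8 + 0.4 + 1.0 + 0.7) / 11 = 0.7545
UCL_s = B₄·s̄ = 1.970 × 0.7545 = 1.4865

1.486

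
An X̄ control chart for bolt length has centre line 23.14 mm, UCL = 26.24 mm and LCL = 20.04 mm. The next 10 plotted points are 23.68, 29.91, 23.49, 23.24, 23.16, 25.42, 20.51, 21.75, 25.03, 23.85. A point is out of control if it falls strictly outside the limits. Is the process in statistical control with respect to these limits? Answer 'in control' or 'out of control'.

Compare each point to [20.04, 26.24]: sample 2 = 29.91 > UCL.

out of control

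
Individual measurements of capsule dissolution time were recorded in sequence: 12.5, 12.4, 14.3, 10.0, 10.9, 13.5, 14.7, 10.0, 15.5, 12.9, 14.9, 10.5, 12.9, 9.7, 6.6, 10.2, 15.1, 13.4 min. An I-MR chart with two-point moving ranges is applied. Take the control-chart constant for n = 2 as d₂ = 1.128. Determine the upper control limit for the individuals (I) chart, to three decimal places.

19.904

X̄ = (12.5 + 12.4 + 14.3 + 10.0 + 10.9 + 13.5 + 14.7 + 10.0 + 15.5 + 12.9 + 14.9 + 10.5 + 12.9 + 9.7 + 6.6 + 10.2 + 15.1 + 13.4) / 18 = 12.2222
Moving ranges: 0.1, 1.9, 4.3, 0.9, 2.6, 1.2, 4.7, 5.5, 2.6, 2.0, 4.4, 2.4, 3.2, 3.1, 3.6, 4.9, 1.7; M̄R̄ = 49.1000 / 17 = 2.8882
UCL = X̄ + 3·M̄R̄/d₂ = 12.2222 + 3 × 2.8882 / 1.128 = 19.9037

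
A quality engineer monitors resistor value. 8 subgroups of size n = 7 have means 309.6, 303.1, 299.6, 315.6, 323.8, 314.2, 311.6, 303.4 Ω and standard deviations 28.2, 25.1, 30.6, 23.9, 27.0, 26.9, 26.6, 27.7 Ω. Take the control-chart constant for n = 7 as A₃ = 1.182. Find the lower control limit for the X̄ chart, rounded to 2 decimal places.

278.20

X̄̄ = (309.6 + 303.1 + 299.6 + 315.6 + 323.8 + 314.2 + 311.6 + 303.4) / 8 = 310.1125
s̄ = (28.2 + 25.1 + 30.6 + 23.9 + 27.0 + 26.9 + 26.6 + 27.7) / 8 = 27.0000
LCL = X̄̄ − A₃·s̄ = 310.1125 − 1.182 × 27.0000 = 278.1985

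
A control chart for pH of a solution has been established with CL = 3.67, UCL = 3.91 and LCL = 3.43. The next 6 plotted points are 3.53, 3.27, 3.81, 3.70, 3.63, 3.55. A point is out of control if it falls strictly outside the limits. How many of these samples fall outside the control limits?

1

Compare each point to [3.43, 3.91]: sample 2 = 3.27 < LCL.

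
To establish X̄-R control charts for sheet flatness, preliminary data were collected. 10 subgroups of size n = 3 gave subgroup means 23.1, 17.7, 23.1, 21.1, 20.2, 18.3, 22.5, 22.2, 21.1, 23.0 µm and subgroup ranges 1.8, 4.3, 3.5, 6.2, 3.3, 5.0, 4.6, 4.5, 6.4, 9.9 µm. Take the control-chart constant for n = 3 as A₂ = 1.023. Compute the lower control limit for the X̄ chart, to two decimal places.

X̄̄ = (23.1 + 17.7 + 23.1 + 21.1 + 20.2 + 18.3 + 22.5 + 22.2 + 21.1 + 23.0) / 10 = 212.3000 / 10 = 21.2300
R̄ = (1.8 + 4.3 + 3.5 + 6.2 + 3.3 + 5.0 + 4.6 + 4.5 + 6.4 + 9.9) / 10 = 49.5000 / 10 = 4.9500
LCL = X̄̄ − A₂·R̄ = 21.2300 − 1.023 × 4.9500 = 16.1662

16.17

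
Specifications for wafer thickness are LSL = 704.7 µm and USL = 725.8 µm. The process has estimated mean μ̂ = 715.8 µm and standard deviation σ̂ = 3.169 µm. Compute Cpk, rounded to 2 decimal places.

Cpu = (USL − μ̂) / (3σ̂) = (725.8 − 715.8) / (3 × 3.169) = 1.0519; Cpl = (μ̂ − LSL) / (3σ̂) = (715.8 − 704.7) / (3 × 3.169) = 1.1676; Cpk = min(Cpu, Cpl) = 1.0519

1.05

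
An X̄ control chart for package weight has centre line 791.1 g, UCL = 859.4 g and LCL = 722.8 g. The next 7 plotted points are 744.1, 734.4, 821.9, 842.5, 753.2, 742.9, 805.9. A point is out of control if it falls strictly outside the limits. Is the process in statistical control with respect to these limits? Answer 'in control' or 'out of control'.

All 7 points lie within [722.8, 859.4].

in control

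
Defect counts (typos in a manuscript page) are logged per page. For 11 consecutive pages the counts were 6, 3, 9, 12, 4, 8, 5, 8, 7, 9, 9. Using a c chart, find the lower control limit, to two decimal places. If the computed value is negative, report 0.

0.00

c̄ = (6 + 3 + 9 + 12 + 4 + 8 + 5 + 8 + 7 + 9 + 9) / 11 = 80 / 11 = 7.2727
LCL = c̄ − 3√c̄ = 7.2727 − 3 × 2.6968 = -0.8177 → 0 (cannot be negative)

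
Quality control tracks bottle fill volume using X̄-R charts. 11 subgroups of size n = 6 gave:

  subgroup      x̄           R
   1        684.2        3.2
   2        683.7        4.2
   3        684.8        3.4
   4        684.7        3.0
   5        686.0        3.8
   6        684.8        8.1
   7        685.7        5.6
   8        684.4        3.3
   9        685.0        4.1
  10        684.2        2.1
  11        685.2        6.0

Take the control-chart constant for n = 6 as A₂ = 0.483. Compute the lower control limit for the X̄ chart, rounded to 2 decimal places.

682.74

X̄̄ = (684.2 + 683.7 + 684.8 + 684.7 + 686.0 + 684.8 + 685.7 + 684.4 + 685.0 + 684.2 + 685.2) / 11 = 7532.7000 / 11 = 684.7909
R̄ = (3.2 + 4.2 + 3.4 + 3.0 + 3.8 + 8.1 + 5.6 + 3.3 + 4.1 + 2.1 + 6.0) / 11 = 46.8000 / 11 = 4.2545
LCL = X̄̄ − A₂·R̄ = 684.7909 − 0.483 × 4.2545 = 682.7360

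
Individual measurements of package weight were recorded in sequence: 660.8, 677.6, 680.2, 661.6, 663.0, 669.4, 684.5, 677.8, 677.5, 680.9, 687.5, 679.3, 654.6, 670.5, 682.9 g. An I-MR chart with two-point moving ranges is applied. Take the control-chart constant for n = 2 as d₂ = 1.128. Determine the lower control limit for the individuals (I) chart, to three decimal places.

647.449

X̄ = (660.8 + 677.6 + 680.2 + 661.6 + 663.0 + 669.4 + 684.5 + 677.8 + 677.5 + 680.9 + 687.5 + 679.3 + 654.6 + 670.5 + 682.9) / 15 = 673.8733
Moving ranges: 16.8, 2.6, 18.6, 1.4, 6.4, 15.1, 6.7, 0.3, 3.4, 6.6, 8.2, 24.7, 15.9, 12.4; M̄R̄ = 139.1000 / 14 = 9.9357
LCL = X̄ − 3·M̄R̄/d₂ = 673.8733 − 3 × 9.9357 / 1.128 = 647.4486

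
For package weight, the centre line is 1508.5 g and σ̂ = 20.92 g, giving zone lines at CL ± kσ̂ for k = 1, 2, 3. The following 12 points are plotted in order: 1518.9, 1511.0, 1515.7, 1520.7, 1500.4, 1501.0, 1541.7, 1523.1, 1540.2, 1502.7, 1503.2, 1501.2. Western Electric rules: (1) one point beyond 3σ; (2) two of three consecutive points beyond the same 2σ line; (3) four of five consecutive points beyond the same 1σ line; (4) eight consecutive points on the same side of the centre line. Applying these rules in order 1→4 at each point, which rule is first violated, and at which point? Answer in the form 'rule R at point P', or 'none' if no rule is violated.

Zone of each point (C = within 1σ̂, B = 1σ̂–2σ̂, A = 2σ̂–3σ̂, * = beyond 3σ̂; sign = side of CL): 1:+C, 2:+C, 3:+C, 4:+C, 5:-C, 6:-C, 7:+B, 8:+C, 9:+B, 10:-C, 11:-C, 12:-C
No rule fires across all 12 points.

none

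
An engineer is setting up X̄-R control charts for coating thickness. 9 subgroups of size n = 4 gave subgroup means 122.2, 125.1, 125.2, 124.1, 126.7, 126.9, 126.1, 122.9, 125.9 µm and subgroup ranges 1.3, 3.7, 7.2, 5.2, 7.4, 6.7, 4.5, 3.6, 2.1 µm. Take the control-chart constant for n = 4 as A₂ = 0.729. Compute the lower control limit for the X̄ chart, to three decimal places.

X̄̄ = (122.2 + 125.1 + 125.2 + 124.1 + 126.7 + 126.9 + 126.1 + 122.9 + 125.9) / 9 = 1125.1000 / 9 = 125.0111
R̄ = (1.3 + 3.7 + 7.2 + 5.2 + 7.4 + 6.7 + 4.5 + 3.6 + 2.1) / 9 = 41.7000 / 9 = 4.6333
LCL = X̄̄ − A₂·R̄ = 125.0111 − 0.729 × 4.6333 = 121.6334

121.633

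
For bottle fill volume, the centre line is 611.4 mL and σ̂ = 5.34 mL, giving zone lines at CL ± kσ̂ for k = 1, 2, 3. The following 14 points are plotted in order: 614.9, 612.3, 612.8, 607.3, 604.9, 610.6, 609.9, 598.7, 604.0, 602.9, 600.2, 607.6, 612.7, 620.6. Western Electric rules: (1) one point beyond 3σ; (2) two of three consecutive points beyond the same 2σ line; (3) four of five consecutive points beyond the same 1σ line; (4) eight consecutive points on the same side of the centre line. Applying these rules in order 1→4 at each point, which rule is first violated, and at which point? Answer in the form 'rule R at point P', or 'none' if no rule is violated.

Zone of each point (C = within 1σ̂, B = 1σ̂–2σ̂, A = 2σ̂–3σ̂, * = beyond 3σ̂; sign = side of CL): 1:+C, 2:+C, 3:+C, 4:-C, 5:-B, 6:-C, 7:-C, 8:-A, 9:-B, 10:-B, 11:-A, 12:-C, 13:+C, 14:+B
Rule 3 (four of five consecutive points beyond the same 1σ limit) is satisfied at point 11.

rule 3 at point 11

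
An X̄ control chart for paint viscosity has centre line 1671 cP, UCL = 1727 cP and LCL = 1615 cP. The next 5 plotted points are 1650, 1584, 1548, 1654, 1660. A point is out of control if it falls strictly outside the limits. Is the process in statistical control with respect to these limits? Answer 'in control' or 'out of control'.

out of control

Compare each point to [1615, 1727]: sample 2 = 1584 < LCL; sample 3 = 1548 < LCL.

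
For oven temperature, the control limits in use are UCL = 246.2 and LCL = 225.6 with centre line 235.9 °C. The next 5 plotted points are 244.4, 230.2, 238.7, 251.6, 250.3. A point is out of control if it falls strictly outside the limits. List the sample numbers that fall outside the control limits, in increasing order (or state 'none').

Compare each point to [225.6, 246.2]: sample 4 = 251.6 > UCL; sample 5 = 250.3 > UCL.

4, 5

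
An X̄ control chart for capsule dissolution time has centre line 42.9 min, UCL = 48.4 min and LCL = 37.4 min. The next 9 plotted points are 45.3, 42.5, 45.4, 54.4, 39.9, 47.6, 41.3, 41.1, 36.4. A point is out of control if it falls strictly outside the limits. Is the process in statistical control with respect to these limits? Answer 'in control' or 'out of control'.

Compare each point to [37.4, 48.4]: sample 4 = 54.4 > UCL; sample 9 = 36.4 < LCL.

out of control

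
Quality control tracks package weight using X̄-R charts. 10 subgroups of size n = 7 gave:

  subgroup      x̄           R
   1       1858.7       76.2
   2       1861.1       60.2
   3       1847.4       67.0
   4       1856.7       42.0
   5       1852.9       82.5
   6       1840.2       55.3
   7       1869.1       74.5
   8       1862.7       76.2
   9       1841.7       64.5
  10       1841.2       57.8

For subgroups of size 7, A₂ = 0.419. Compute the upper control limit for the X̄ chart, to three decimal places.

1880.665

X̄̄ = (1858.7 + 1861.1 + 1847.4 + 1856.7 + 1852.9 + 1840.2 + 1869.1 + 1862.7 + 1841.7 + 1841.2) / 10 = 18531.7000 / 10 = 1853.1700
R̄ = (76.2 + 60.2 + 67.0 + 42.0 + 82.5 + 55.3 + 74.5 + 76.2 + 64.5 + 57.8) / 10 = 656.2000 / 10 = 65.6200
UCL = X̄̄ + A₂·R̄ = 1853.1700 + 0.419 × 65.6200 = 1880.6648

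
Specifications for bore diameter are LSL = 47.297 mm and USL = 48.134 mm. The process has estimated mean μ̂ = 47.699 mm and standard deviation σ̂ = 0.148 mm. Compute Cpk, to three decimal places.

0.905

Cpu = (USL − μ̂) / (3σ̂) = (48.134 − 47.699) / (3 × 0.148) = 0.9797; Cpl = (μ̂ − LSL) / (3σ̂) = (47.699 − 47.297) / (3 × 0.148) = 0.9054; Cpk = min(Cpu, Cpl) = 0.9054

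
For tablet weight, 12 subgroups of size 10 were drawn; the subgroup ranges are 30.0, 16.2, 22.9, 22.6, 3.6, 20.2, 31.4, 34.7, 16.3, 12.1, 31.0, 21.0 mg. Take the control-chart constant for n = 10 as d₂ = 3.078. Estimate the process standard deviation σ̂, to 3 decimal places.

R̄ = (30.0 + 16.2 + 22.9 + 22.6 + 3.6 + 20.2 + 31.4 + 34.7 + 16.3 + 12.1 + 31.0 + 21.0) / 12 = 21.8333
σ̂ = R̄ / d₂ = 21.8333 / 3.078 = 7.0934

7.093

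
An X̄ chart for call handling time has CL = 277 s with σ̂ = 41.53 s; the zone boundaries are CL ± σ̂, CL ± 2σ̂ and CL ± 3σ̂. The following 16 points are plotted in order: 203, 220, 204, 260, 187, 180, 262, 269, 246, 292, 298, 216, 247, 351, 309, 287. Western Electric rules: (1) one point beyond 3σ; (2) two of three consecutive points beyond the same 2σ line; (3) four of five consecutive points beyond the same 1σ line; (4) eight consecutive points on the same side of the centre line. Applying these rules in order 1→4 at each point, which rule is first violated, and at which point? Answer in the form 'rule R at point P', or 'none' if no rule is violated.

Zone of each point (C = within 1σ̂, B = 1σ̂–2σ̂, A = 2σ̂–3σ̂, * = beyond 3σ̂; sign = side of CL): 1:-B, 2:-B, 3:-B, 4:-C, 5:-A, 6:-A, 7:-C, 8:-C, 9:-C, 10:+C, 11:+C, 12:-B, 13:-C, 14:+B, 15:+C, 16:+C
Rule 3 (four of five consecutive points beyond the same 1σ limit) is satisfied at point 5.

rule 3 at point 5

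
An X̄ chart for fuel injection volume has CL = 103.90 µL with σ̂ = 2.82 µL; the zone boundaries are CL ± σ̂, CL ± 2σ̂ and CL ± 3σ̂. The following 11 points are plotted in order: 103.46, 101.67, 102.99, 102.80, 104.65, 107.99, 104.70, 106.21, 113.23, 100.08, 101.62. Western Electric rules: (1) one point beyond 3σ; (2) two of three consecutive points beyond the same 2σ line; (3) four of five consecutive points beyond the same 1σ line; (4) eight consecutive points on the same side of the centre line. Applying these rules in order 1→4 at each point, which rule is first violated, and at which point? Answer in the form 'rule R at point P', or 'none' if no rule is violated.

Zone of each point (C = within 1σ̂, B = 1σ̂–2σ̂, A = 2σ̂–3σ̂, * = beyond 3σ̂; sign = side of CL): 1:-C, 2:-C, 3:-C, 4:-C, 5:+C, 6:+B, 7:+C, 8:+C, 9:+*, 10:-B, 11:-C
Rule 1 (one point beyond the 3σ limits) is satisfied at point 9.

rule 1 at point 9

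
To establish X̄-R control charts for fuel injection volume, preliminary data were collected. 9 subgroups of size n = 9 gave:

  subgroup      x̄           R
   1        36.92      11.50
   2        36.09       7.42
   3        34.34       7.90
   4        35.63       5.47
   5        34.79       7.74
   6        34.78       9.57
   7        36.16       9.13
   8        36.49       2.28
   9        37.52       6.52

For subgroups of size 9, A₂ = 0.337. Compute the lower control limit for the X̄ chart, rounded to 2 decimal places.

X̄̄ = (36.92 + 36.09 + 34.34 + 35.63 + 34.79 + 34.78 + 36.16 + 36.49 + 37.52) / 9 = 322.7200 / 9 = 35.8578
R̄ = (11.50 + 7.42 + 7.90 + 5.47 + 7.74 + 9.57 + 9.13 + 2.28 + 6.52) / 9 = 67.5300 / 9 = 7.5033
LCL = X̄̄ − A₂·R̄ = 35.8578 − 0.337 × 7.5033 = 33.3292

33.33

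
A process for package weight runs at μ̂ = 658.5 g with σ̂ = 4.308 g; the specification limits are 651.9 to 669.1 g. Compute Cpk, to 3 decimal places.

Cpu = (USL − μ̂) / (3σ̂) = (669.1 − 658.5) / (3 × 4.308) = 0.8202; Cpl = (μ̂ − LSL) / (3σ̂) = (658.5 − 651.9) / (3 × 4.308) = 0.5107; Cpk = min(Cpu, Cpl) = 0.5107

0.511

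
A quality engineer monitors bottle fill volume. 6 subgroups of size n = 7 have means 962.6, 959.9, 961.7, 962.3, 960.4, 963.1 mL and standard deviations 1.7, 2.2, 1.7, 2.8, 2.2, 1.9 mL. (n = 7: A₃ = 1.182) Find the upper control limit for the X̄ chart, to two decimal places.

X̄̄ = (962.6 + 959.9 + 961.7 + 962.3 + 960.4 + 963.1) / 6 = 961.6667
s̄ = (1.7 + 2.2 + 1.7 + 2.8 + 2.2 + 1.9) / 6 = 2.0833
UCL = X̄̄ + A₃·s̄ = 961.6667 + 1.182 × 2.0833 = 964.1292

964.13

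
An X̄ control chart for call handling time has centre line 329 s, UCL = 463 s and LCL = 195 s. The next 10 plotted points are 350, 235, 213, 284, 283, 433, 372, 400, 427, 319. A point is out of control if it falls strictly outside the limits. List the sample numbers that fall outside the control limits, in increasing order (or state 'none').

none

All 10 points lie within [195, 463].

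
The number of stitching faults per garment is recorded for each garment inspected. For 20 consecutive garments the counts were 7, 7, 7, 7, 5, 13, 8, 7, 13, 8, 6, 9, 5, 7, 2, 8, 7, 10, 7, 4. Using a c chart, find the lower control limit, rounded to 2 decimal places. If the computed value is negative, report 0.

0.00

c̄ = (7 + 7 + 7 + 7 + 5 + 13 + 8 + 7 + 13 + 8 + 6 + 9 + 5 + 7 + 2 + 8 + 7 + 10 + 7 + 4) / 20 = 147 / 20 = 7.3500
LCL = c̄ − 3√c̄ = 7.3500 − 3 × 2.7111 = -0.7833 → 0 (cannot be negative)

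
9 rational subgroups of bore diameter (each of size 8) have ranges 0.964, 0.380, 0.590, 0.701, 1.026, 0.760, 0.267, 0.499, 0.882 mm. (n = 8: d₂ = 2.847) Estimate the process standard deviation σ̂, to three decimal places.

R̄ = (0.964 + 0.380 + 0.590 + 0.701 + 1.026 + 0.760 + 0.267 + 0.499 + 0.882) / 9 = 0.6743
σ̂ = R̄ / d₂ = 0.6743 / 2.847 = 0.2369

0.237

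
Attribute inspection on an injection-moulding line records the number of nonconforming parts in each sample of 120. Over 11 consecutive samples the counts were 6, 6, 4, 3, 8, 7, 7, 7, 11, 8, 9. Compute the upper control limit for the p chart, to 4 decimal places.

0.1214

p̄ = Σdᵢ / (k·n) = 76 / (11 × 120) = 0.05758
UCL = p̄ + 3·√(p̄(1−p̄)/n) = 0.05758 + 3 × √(0.05758×0.94242/120) = 0.05758 + 3 × 0.02126 = 0.12137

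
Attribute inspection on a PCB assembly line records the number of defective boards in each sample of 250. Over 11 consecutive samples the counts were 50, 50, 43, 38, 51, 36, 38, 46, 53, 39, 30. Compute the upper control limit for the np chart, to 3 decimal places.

61.007

p̄ = Σdᵢ / (k·n) = 474 / (11 × 250) = 0.17236
UCL = np̄ + 3·√(np̄(1−p̄)) = 43.0909 + 3 × √(43.0909×0.82764) = 43.0909 + 3 × 5.9719 = 61.0066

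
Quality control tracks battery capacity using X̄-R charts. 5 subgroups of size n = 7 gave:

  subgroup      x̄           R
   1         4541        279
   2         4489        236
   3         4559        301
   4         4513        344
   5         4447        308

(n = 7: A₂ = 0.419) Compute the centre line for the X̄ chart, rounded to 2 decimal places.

4509.80

X̄̄ = (4541 + 4489 + 4559 + 4513 + 4447) / 5 = 22549.0000 / 5 = 4509.8000
CL = X̄̄ = 4509.8000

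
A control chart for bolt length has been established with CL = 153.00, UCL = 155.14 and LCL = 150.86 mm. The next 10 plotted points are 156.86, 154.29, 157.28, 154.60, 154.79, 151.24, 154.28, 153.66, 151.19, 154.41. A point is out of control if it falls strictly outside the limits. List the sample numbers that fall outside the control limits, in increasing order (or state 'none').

1, 3

Compare each point to [150.86, 155.14]: sample 1 = 156.86 > UCL; sample 3 = 157.28 > UCL.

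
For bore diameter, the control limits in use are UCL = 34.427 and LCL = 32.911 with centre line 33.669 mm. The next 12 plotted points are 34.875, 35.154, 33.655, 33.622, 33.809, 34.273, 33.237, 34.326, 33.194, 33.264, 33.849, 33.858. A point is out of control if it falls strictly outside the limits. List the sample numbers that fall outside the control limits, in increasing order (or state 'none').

Compare each point to [32.911, 34.427]: sample 1 = 34.875 > UCL; sample 2 = 35.154 > UCL.

1, 2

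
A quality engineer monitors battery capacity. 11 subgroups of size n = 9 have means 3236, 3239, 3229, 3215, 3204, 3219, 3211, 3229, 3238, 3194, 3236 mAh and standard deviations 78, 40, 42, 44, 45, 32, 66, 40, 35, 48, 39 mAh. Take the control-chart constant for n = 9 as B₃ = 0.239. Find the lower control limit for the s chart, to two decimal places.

s̄ = (78 + 40 + 42 + 44 + 45 + 32 + 66 + 40 + 35 + 48 + 39) / 11 = 46.2727
LCL_s = B₃·s̄ = 0.239 × 46.2727 = 11.0592

11.06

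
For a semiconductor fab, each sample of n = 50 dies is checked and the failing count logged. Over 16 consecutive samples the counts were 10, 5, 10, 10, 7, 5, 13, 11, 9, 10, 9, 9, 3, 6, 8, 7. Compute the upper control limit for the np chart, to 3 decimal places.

16.124

p̄ = Σdᵢ / (k·n) = 132 / (16 × 50) = 0.16500
UCL = np̄ + 3·√(np̄(1−p̄)) = 8.2500 + 3 × √(8.2500×0.83500) = 8.2500 + 3 × 2.6246 = 16.1239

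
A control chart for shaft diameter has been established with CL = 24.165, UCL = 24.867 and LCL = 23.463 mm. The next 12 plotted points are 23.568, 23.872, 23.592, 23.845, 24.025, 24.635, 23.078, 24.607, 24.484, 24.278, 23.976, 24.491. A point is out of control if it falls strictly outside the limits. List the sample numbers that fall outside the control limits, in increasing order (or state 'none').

7

Compare each point to [23.463, 24.867]: sample 7 = 23.078 < LCL.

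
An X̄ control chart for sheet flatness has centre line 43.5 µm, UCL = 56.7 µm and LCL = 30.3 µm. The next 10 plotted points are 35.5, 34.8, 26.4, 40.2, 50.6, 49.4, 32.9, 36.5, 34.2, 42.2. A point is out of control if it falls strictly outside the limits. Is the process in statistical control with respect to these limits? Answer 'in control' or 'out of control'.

out of control

Compare each point to [30.3, 56.7]: sample 3 = 26.4 < LCL.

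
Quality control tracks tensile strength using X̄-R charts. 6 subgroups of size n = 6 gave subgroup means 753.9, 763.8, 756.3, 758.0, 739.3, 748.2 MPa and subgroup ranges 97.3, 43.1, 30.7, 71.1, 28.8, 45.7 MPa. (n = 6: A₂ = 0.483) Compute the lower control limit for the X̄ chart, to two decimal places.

X̄̄ = (753.9 + 763.8 + 756.3 + 758.0 + 739.3 + 748.2) / 6 = 4519.5000 / 6 = 753.2500
R̄ = (97.3 + 43.1 + 30.7 + 71.1 + 28.8 + 45.7) / 6 = 316.7000 / 6 = 52.7833
LCL = X̄̄ − A₂·R̄ = 753.2500 − 0.483 × 52.7833 = 727.7557

727.76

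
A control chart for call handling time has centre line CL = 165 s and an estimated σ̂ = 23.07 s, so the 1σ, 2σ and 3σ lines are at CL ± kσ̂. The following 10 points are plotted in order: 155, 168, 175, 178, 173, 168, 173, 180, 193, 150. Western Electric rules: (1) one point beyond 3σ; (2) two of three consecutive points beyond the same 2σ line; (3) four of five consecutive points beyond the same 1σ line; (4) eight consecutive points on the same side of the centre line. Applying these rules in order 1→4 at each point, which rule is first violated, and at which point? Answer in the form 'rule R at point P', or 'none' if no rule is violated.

Zone of each point (C = within 1σ̂, B = 1σ̂–2σ̂, A = 2σ̂–3σ̂, * = beyond 3σ̂; sign = side of CL): 1:-C, 2:+C, 3:+C, 4:+C, 5:+C, 6:+C, 7:+C, 8:+C, 9:+B, 10:-C
Rule 4 (eight consecutive points on the same side of the centre line) is satisfied at point 9.

rule 4 at point 9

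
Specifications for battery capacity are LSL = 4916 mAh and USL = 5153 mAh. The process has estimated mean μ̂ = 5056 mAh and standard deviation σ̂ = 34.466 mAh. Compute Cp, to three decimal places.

Cp = (USL − LSL) / (6σ̂) = (5153 − 4916) / (6 × 34.466) = 237.0000 / 206.7960 = 1.1461

1.146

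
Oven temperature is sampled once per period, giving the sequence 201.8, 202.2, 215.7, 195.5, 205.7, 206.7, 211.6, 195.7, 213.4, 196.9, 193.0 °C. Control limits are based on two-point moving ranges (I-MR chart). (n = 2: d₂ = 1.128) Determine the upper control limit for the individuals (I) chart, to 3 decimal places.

231.185

X̄ = (201.8 + 202.2 + 215.7 + 195.5 + 205.7 + 206.7 + 211.6 + 195.7 + 213.4 + 196.9 + 193.0) / 11 = 203.4727
Moving ranges: 0.4, 13.5, 20.2, 10.2, 1.0, 4.9, 15.9, 17.7, 16.5, 3.9; M̄R̄ = 104.2000 / 10 = 10.4200
UCL = X̄ + 3·M̄R̄/d₂ = 203.4727 + 3 × 10.4200 / 1.128 = 231.1855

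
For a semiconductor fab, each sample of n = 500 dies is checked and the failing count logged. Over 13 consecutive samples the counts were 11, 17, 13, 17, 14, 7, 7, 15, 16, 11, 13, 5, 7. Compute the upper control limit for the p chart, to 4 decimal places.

p̄ = Σdᵢ / (k·n) = 153 / (13 × 500) = 0.02354
UCL = p̄ + 3·√(p̄(1−p̄)/n) = 0.02354 + 3 × √(0.02354×0.97646/500) = 0.02354 + 3 × 0.00678 = 0.04388

0.0439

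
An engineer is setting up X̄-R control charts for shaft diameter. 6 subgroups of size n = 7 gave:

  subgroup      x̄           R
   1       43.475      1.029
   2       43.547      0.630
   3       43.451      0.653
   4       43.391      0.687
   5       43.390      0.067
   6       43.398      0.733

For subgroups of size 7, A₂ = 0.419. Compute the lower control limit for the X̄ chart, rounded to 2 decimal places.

43.18

X̄̄ = (43.475 + 43.547 + 43.451 + 43.391 + 43.390 + 43.398) / 6 = 260.6520 / 6 = 43.4420
R̄ = (1.029 + 0.630 + 0.653 + 0.687 + 0.067 + 0.733) / 6 = 3.7990 / 6 = 0.6332
LCL = X̄̄ − A₂·R̄ = 43.4420 − 0.419 × 0.6332 = 43.1767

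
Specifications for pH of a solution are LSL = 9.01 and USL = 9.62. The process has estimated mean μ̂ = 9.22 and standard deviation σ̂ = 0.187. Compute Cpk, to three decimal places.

0.374

Cpu = (USL − μ̂) / (3σ̂) = (9.62 − 9.22) / (3 × 0.187) = 0.7130; Cpl = (μ̂ − LSL) / (3σ̂) = (9.22 − 9.01) / (3 × 0.187) = 0.3743; Cpk = min(Cpu, Cpl) = 0.3743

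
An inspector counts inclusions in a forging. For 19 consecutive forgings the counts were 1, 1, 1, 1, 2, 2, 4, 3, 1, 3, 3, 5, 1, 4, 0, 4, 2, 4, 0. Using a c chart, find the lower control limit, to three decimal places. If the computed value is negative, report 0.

0.000

c̄ = (1 + 1 + 1 + 1 + 2 + 2 + 4 + 3 + 1 + 3 + 3 + 5 + 1 + 4 + 0 + 4 + 2 + 4 + 0) / 19 = 42 / 19 = 2.2105
LCL = c̄ − 3√c̄ = 2.2105 − 3 × 1.4868 = -2.2498 → 0 (cannot be negative)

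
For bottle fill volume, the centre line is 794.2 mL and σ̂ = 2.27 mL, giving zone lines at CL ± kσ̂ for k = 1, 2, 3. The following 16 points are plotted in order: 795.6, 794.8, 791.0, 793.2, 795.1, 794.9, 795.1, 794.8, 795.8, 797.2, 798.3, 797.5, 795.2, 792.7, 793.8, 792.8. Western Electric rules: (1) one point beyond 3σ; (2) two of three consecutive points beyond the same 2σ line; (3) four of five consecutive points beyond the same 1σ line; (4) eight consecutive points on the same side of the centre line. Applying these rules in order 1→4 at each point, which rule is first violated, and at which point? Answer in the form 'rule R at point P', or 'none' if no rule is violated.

Zone of each point (C = within 1σ̂, B = 1σ̂–2σ̂, A = 2σ̂–3σ̂, * = beyond 3σ̂; sign = side of CL): 1:+C, 2:+C, 3:-B, 4:-C, 5:+C, 6:+C, 7:+C, 8:+C, 9:+C, 10:+B, 11:+B, 12:+B, 13:+C, 14:-C, 15:-C, 16:-C
Rule 4 (eight consecutive points on the same side of the centre line) is satisfied at point 12.

rule 4 at point 12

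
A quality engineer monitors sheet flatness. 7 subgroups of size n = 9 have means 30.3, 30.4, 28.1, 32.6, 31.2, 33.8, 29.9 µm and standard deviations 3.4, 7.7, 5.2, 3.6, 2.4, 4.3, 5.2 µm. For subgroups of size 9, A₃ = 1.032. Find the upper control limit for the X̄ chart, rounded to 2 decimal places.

35.59

X̄̄ = (30.3 + 30.4 + 28.1 + 32.6 + 31.2 + 33.8 + 29.9) / 7 = 30.9000
s̄ = (3.4 + 7.7 + 5.2 + 3.6 + 2.4 + 4.3 + 5.2) / 7 = 4.5429
UCL = X̄̄ + A₃·s̄ = 30.9000 + 1.032 × 4.5429 = 35.5882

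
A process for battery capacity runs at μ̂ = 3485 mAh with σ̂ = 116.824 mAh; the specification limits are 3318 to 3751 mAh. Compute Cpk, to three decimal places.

Cpu = (USL − μ̂) / (3σ̂) = (3751 − 3485) / (3 × 116.824) = 0.7590; Cpl = (μ̂ − LSL) / (3σ̂) = (3485 − 3318) / (3 × 116.824) = 0.4765; Cpk = min(Cpu, Cpl) = 0.4765

0.477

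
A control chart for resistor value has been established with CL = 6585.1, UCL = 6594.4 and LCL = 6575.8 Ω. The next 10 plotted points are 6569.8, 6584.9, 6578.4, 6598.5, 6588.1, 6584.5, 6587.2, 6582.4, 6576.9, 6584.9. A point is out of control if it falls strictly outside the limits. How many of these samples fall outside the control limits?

2

Compare each point to [6575.8, 6594.4]: sample 1 = 6569.8 < LCL; sample 4 = 6598.5 > UCL.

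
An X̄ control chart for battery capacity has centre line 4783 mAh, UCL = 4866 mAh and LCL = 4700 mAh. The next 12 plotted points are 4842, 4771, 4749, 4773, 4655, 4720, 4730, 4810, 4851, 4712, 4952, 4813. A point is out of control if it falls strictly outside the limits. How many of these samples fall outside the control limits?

Compare each point to [4700, 4866]: sample 5 = 4655 < LCL; sample 11 = 4952 > UCL.

2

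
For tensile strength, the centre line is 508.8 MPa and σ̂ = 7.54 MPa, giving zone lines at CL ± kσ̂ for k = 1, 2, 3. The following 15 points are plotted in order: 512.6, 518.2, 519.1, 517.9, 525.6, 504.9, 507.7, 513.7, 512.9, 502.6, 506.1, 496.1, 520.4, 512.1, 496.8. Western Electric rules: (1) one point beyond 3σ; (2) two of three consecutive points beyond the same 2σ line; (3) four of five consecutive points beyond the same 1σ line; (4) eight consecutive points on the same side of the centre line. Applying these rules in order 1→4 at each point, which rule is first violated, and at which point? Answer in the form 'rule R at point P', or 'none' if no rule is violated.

rule 3 at point 5

Zone of each point (C = within 1σ̂, B = 1σ̂–2σ̂, A = 2σ̂–3σ̂, * = beyond 3σ̂; sign = side of CL): 1:+C, 2:+B, 3:+B, 4:+B, 5:+A, 6:-C, 7:-C, 8:+C, 9:+C, 10:-C, 11:-C, 12:-B, 13:+B, 14:+C, 15:-B
Rule 3 (four of five consecutive points beyond the same 1σ limit) is satisfied at point 5.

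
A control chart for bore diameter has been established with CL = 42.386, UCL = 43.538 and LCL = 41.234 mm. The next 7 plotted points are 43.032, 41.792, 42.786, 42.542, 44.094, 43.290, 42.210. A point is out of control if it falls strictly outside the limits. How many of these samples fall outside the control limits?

Compare each point to [41.234, 43.538]: sample 5 = 44.094 > UCL.

1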